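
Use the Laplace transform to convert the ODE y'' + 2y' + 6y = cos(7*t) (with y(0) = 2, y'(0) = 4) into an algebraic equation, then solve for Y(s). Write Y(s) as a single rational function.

Y(s) = (2*s^3 + 8*s^2 + 99*s + 392)/(s^4 + 2*s^3 + 55*s^2 + 98*s + 294)

Take the Laplace transform of both sides.
Using L{y''} = s^2 Y - s·y(0) - y'(0) and L{y'} = sY - y(0), with y(0) = 2, y'(0) = 4, the left side becomes (s^2 + 2*s + 6)Y - (2*s + 8).
The right side is L{cos(7*t)} = s/(s^2 + 49).
So (s^2 + 2*s + 6)Y = s/(s^2 + 49) + (2*s + 8).
Isolate Y and clear denominators.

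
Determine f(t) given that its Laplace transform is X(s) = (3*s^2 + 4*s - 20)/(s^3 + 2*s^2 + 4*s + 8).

Factor the denominator: s^3 + 2*s^2 + 4*s + 8 = (s + 2)*(s^2 + 4).
Partial fraction decomposition gives [-2/(s + 2)] + [5*s/(s^2 + 4)] + [-6/(s^2 + 4)].
Invert each term: -2/(s + 2) ↔ -2e^(-2t); 5·s/(s^2 + 4) ↔ 5cos(2t); -3·2/(s^2 + 4) ↔ -3sin(2t).

f(t) = -3*sin(2*t) + 5*cos(2*t) - 2*exp(-2*t)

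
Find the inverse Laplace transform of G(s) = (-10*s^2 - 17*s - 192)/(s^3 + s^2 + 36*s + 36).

Factor the denominator: s^3 + s^2 + 36*s + 36 = (s + 1)*(s^2 + 36).
Partial fraction decomposition gives [-5/(s + 1)] + [-5*s/(s^2 + 36)] + [-12/(s^2 + 36)].
Invert each term: -5/(s + 1) ↔ -5e^(-t); -5·s/(s^2 + 36) ↔ -5cos(6t); -2·6/(s^2 + 36) ↔ -2sin(6t).

-2*sin(6*t) - 5*cos(6*t) - 5*exp(-t)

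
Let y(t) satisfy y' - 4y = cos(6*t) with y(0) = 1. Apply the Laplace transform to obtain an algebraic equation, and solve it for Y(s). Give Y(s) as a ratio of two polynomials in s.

Take the Laplace transform of both sides.
With L{y'} = sY - y(0) = sY - 1: the LHS transforms to (s - 4)Y - (1).
The right side is L{cos(6*t)} = s/(s^2 + 36).
So (s - 4)Y = s/(s^2 + 36) + (1).
Divide through and combine into a single rational function.

Y(s) = (s^2 + s + 36)/(s^3 - 4*s^2 + 36*s - 144)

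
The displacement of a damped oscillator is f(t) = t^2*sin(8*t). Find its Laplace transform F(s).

L{sin(8t)} = 8/(s^2 + 64).
Then apply L{t^2·g(t)} = (-1)^2 d^2/ds^2[G(s)] with G(s) = 8/(s^2 + 64):
differentiating 2 times and applying the sign gives 16*(3*s^2 - 64)/(s^2 + 64)^3.

F(s) = 16*(3*s^2 - 64)/(s^2 + 64)^3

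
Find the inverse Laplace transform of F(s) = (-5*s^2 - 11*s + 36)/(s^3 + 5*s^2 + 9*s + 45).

Factor the denominator: s^3 + 5*s^2 + 9*s + 45 = (s + 5)*(s^2 + 9).
Partial fraction decomposition gives [-1/(s + 5)] + [-4*s/(s^2 + 9)] + [9/(s^2 + 9)].
Invert each term: -1/(s + 5) ↔ -e^(-5t); -4·s/(s^2 + 9) ↔ -4cos(3t); 3·3/(s^2 + 9) ↔ 3sin(3t).

3*sin(3*t) - 4*cos(3*t) - exp(-5*t)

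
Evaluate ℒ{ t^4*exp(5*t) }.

24/(s - 5)^5

L{t^4} = 4!/s^5 = 24/s^5.
By the first shifting theorem, multiplying by e^(5t) replaces s with s - 5.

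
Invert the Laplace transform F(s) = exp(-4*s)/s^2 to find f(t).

f(t) = Heaviside(t - 4)*(t - 4)

The factor e^(-4s) signals a time shift by c = 4 (second shifting theorem).
L{t} = 1!/s^2 = 1/s^2, so L^-1{s^(-2)} = t.
Hence the inverse is u(t - 4) times that function evaluated at t - 4.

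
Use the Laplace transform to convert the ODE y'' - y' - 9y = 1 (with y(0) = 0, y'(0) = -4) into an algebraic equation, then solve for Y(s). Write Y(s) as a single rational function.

Take the Laplace transform of both sides.
The derivative rules (L{y''} = s^2 Y - s·y(0) - y'(0) and L{y'} = sY - y(0), with y(0) = 0, y'(0) = -4) turn the left side into (s^2 - s - 9)Y - (-4).
The right side is L{1} = 1/s.
So (s^2 - s - 9)Y = 1/s + (-4).
Isolate Y and clear denominators.

Y(s) = (-4*s + 1)/(s^3 - s^2 - 9*s)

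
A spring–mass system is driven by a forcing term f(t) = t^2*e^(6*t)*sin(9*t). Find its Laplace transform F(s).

L{sin(9t)} = 9/(s^2 + 81).
Multiplying by e^(6t) shifts s → s - 6, so L{e^(6*t)*sin(9*t)} = 9/((s - 6)^2 + 81).
Then apply L{t^2·g(t)} = (-1)^2 d^2/ds^2[G(s)] with G(s) = 9/((s - 6)^2 + 81):
differentiating 2 times and applying the sign gives 54*(s^2 - 12*s + 9)/(s^2 - 12*s + 117)^3.

F(s) = 54*(s^2 - 12*s + 9)/(s^2 - 12*s + 117)^3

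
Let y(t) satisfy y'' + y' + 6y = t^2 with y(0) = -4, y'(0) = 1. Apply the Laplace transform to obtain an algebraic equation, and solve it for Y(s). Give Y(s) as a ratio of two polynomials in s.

Y(s) = (-4*s^4 - 3*s^3 + 2)/(s^5 + s^4 + 6*s^3)

Transform both sides with L{·}.
Using L{y''} = s^2 Y - s·y(0) - y'(0) and L{y'} = sY - y(0), with y(0) = -4, y'(0) = 1, the left side becomes (s^2 + s + 6)Y - (-4*s - 3).
The right side is L{t^2} = 2/s^3.
So (s^2 + s + 6)Y = 2/s^3 + (-4*s - 3).
Solve for Y(s) and write it as one ratio of polynomials.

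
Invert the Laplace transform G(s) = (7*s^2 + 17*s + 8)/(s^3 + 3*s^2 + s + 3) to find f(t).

f(t) = 2*sin(t) + 5*cos(t) + 2*exp(-3*t)

Factor the denominator: s^3 + 3*s^2 + s + 3 = (s + 3)*(s^2 + 1).
Partial fraction decomposition gives [2/(s + 3)] + [5*s/(s^2 + 1)] + [2/(s^2 + 1)].
Invert each term: 2/(s + 3) ↔ 2e^(-3t); 5·s/(s^2 + 1) ↔ 5cos(t); 2·1/(s^2 + 1) ↔ 2sin(t).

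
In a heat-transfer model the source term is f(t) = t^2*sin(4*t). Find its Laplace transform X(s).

L{sin(4t)} = 4/(s^2 + 16).
Then apply L{t^2·g(t)} = (-1)^2 d^2/ds^2[G(s)] with G(s) = 4/(s^2 + 16):
differentiating 2 times and applying the sign gives 8*(3*s^2 - 16)/(s^2 + 16)^3.

X(s) = 8*(3*s^2 - 16)/(s^2 + 16)^3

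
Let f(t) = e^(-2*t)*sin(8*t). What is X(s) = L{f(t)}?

L{sin(8t)} = 8/(s^2 + 64).
By the first shifting theorem, multiplying by e^(-2t) replaces s with s + 2.

X(s) = 8/((s + 2)^2 + 64)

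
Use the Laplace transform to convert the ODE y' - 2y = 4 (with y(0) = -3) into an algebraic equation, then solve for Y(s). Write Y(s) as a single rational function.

Laplace-transform each side.
The derivative rules (L{y'} = sY - y(0) = sY - (-3)) turn the left side into (s - 2)Y - (-3).
The right side is L{4} = 4/s.
So (s - 2)Y = 4/s + (-3).
Isolate Y and clear denominators.

Y(s) = (-3*s + 4)/(s^2 - 2*s)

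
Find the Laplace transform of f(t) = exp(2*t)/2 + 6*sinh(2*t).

12/(s^2 - 4) + 1/(2*(s - 2))

The transform is linear, so treat each term independently.
(6)·[L{sinh(2t)} = 2/(s^2 - 4)]; (1/2)·[L{e^(2t)} = 1/(s - 2)].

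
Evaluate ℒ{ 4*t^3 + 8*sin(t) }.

By linearity of the Laplace transform, transform each term separately.
(8)·[L{sin(t)} = 1/(s^2 + 1)]; (4)·[L{t^3} = 3!/s^4 = 6/s^4].

8/(s^2 + 1) + 24/s^4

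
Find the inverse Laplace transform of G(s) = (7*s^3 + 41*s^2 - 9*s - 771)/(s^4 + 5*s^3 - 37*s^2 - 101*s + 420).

3*exp(4*t) + 3*exp(3*t) - 4*exp(-5*t) + 5*exp(-7*t)

Factor the denominator: s^4 + 5*s^3 - 37*s^2 - 101*s + 420 = (s - 4)*(s - 3)*(s + 5)*(s + 7).
Partial fraction decomposition gives [5/(s + 7)] + [3/(s - 3)] + [-4/(s + 5)] + [3/(s - 4)].
Invert each term: 5/(s + 7) ↔ 5e^(-7t); 3/(s - 3) ↔ 3e^(3t); -4/(s + 5) ↔ -4e^(-5t); 3/(s - 4) ↔ 3e^(4t).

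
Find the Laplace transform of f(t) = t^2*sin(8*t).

L{sin(8t)} = 8/(s^2 + 64).
Then apply L{t^2·g(t)} = (-1)^2 d^2/ds^2[G(s)] with G(s) = 8/(s^2 + 64):
differentiating 2 times and applying the sign gives 16*(3*s^2 - 64)/(s^2 + 64)^3.

16*(3*s^2 - 64)/(s^2 + 64)^3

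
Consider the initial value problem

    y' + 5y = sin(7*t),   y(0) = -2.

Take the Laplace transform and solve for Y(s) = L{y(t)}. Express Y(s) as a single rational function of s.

Take the Laplace transform of both sides.
Using L{y'} = sY - y(0) = sY - (-2), the left side becomes (s + 5)Y - (-2).
The right side is L{sin(7*t)} = 7/(s^2 + 49).
So (s + 5)Y = 7/(s^2 + 49) + (-2).
Divide through and combine into a single rational function.

Y(s) = (-2*s^2 - 91)/(s^3 + 5*s^2 + 49*s + 245)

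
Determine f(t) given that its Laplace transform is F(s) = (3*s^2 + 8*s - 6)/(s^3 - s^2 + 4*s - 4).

f(t) = exp(t) + 5*sin(2*t) + 2*cos(2*t)

Factor the denominator: s^3 - s^2 + 4*s - 4 = (s - 1)*(s^2 + 4).
Partial fraction decomposition gives [1/(s - 1)] + [2*s/(s^2 + 4)] + [10/(s^2 + 4)].
Invert each term: 1/(s - 1) ↔ e^(t); 2·s/(s^2 + 4) ↔ 2cos(2t); 5·2/(s^2 + 4) ↔ 5sin(2t).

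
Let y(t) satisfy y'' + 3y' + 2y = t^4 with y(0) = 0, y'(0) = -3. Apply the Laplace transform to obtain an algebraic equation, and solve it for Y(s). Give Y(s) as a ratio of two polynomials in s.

Y(s) = (-3*s^5 + 24)/(s^7 + 3*s^6 + 2*s^5)

Transform both sides with L{·}.
With L{y''} = s^2 Y - s·y(0) - y'(0) and L{y'} = sY - y(0), with y(0) = 0, y'(0) = -3: the LHS transforms to (s^2 + 3*s + 2)Y - (-3).
The right side is L{t^4} = 24/s^5.
So (s^2 + 3*s + 2)Y = 24/s^5 + (-3).
Solve for Y(s) and write it as one ratio of polynomials.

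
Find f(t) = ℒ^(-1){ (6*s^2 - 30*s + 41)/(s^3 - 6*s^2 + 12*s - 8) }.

f(t) = 5*t^2*exp(2*t)/2 - 6*t*exp(2*t) + 6*exp(2*t)

Factor the denominator: s^3 - 6*s^2 + 12*s - 8 = (s - 2)^3.
Partial fraction decomposition gives [6/(s - 2)] + [-6/(s - 2)^2] + [5/(s - 2)^3].
Invert each term: 6/(s - 2) ↔ 6e^(2t); -6/(s - 2)^2 ↔ -6t·e^(2t); 5/(s - 2)^3 ↔ (5/2)t^2·e^(2t).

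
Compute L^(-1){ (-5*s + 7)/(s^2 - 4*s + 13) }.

-exp(2*t)*sin(3*t) - 5*exp(2*t)*cos(3*t)

Complete the square in the denominator: s^2 - 4*s + 13 = (s - 2)^2 + 3^2.
Split the numerator to match: -5*s + 7 = -5·(s - 2) - 1·3.
Invert each term: -5·(s - 2)/((s - 2)^2 + 9) ↔ -5e^(2t)cos(3t); -1·3/((s - 2)^2 + 9) ↔ -e^(2t)sin(3t).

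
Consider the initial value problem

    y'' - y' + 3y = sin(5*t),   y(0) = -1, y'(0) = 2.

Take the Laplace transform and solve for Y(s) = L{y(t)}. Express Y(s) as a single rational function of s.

Laplace-transform each side.
Using L{y''} = s^2 Y - s·y(0) - y'(0) and L{y'} = sY - y(0), with y(0) = -1, y'(0) = 2, the left side becomes (s^2 - s + 3)Y - (-s + 3).
The right side is L{sin(5*t)} = 5/(s^2 + 25).
So (s^2 - s + 3)Y = 5/(s^2 + 25) + (-s + 3).
Solve for Y(s) and write it as one ratio of polynomials.

Y(s) = (-s^3 + 3*s^2 - 25*s + 80)/(s^4 - s^3 + 28*s^2 - 25*s + 75)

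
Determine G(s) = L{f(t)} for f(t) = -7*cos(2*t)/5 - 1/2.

G(s) = -7*s/(5*(s^2 + 4)) - 1/(2*s)

The transform is linear, so treat each term independently.
(-7/5)·[L{cos(2t)} = s/(s^2 + 4)]; L{-1/2} = (-1/2)/s.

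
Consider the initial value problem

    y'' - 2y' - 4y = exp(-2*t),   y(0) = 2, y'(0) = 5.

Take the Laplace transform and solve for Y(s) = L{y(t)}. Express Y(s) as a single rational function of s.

Y(s) = (2*s^2 + 5*s + 3)/(s^3 - 8*s - 8)

Take the Laplace transform of both sides.
Using L{y''} = s^2 Y - s·y(0) - y'(0) and L{y'} = sY - y(0), with y(0) = 2, y'(0) = 5, the left side becomes (s^2 - 2*s - 4)Y - (2*s + 1).
The right side is L{exp(-2*t)} = 1/(s + 2).
So (s^2 - 2*s - 4)Y = 1/(s + 2) + (2*s + 1).
Divide through and combine into a single rational function.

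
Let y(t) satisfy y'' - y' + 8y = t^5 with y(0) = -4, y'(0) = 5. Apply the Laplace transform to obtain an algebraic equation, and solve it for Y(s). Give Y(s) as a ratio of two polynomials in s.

Y(s) = (-4*s^7 + 9*s^6 + 120)/(s^8 - s^7 + 8*s^6)

Take the Laplace transform of both sides.
With L{y''} = s^2 Y - s·y(0) - y'(0) and L{y'} = sY - y(0), with y(0) = -4, y'(0) = 5: the LHS transforms to (s^2 - s + 8)Y - (-4*s + 9).
The right side is L{t^5} = 120/s^6.
So (s^2 - s + 8)Y = 120/s^6 + (-4*s + 9).
Solve for Y(s) and write it as one ratio of polynomials.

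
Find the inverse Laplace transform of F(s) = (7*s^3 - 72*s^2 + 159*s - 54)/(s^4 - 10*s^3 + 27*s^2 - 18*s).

Factor the denominator: s^4 - 10*s^3 + 27*s^2 - 18*s = s*(s - 6)*(s - 3)*(s - 1).
Partial fraction decomposition gives [2/(s - 3)] + [4/(s - 1)] + [-2/(s - 6)] + [3/s].
Invert each term: 2/(s - 3) ↔ 2e^(3t); 4/(s - 1) ↔ 4e^(t); -2/(s - 6) ↔ -2e^(6t); 3/(s - 0) ↔ 3e^(0t).

-2*exp(6*t) + 2*exp(3*t) + 4*exp(t) + 3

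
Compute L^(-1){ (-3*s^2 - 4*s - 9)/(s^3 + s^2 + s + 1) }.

-5*sin(t) + cos(t) - 4*exp(-t)

Factor the denominator: s^3 + s^2 + s + 1 = (s + 1)*(s^2 + 1).
Partial fraction decomposition gives [-4/(s + 1)] + [s/(s^2 + 1)] + [-5/(s^2 + 1)].
Invert each term: -4/(s + 1) ↔ -4e^(-t); 1·s/(s^2 + 1) ↔ cos(t); -5·1/(s^2 + 1) ↔ -5sin(t).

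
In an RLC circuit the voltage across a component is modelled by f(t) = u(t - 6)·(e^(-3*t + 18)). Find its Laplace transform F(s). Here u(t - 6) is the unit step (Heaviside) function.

F(s) = exp(-6*s)/(s + 3)

By the second shifting theorem, L{u(t - c)·g(t - c)} = e^(-cs)·G(s) with c = 6 and G(s) = L{g(t)}.
L{e^(-3t)} = 1/(s + 3).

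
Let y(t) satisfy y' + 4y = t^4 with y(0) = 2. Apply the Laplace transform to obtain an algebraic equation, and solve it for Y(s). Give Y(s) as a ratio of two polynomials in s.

Transform both sides with L{·}.
The derivative rules (L{y'} = sY - y(0) = sY - 2) turn the left side into (s + 4)Y - (2).
The right side is L{t^4} = 24/s^5.
So (s + 4)Y = 24/s^5 + (2).
Isolate Y and clear denominators.

Y(s) = (2*s^5 + 24)/(s^6 + 4*s^5)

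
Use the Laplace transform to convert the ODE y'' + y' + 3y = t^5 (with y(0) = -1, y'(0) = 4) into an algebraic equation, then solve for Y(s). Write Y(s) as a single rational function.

Laplace-transform each side.
With L{y''} = s^2 Y - s·y(0) - y'(0) and L{y'} = sY - y(0), with y(0) = -1, y'(0) = 4: the LHS transforms to (s^2 + s + 3)Y - (-s + 3).
The right side is L{t^5} = 120/s^6.
So (s^2 + s + 3)Y = 120/s^6 + (-s + 3).
Isolate Y and clear denominators.

Y(s) = (-s^7 + 3*s^6 + 120)/(s^8 + s^7 + 3*s^6)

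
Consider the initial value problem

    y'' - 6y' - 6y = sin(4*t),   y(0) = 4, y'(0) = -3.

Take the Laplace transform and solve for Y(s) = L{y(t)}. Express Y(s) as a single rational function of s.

Take the Laplace transform of both sides.
Using L{y''} = s^2 Y - s·y(0) - y'(0) and L{y'} = sY - y(0), with y(0) = 4, y'(0) = -3, the left side becomes (s^2 - 6*s - 6)Y - (4*s - 27).
The right side is L{sin(4*t)} = 4/(s^2 + 16).
So (s^2 - 6*s - 6)Y = 4/(s^2 + 16) + (4*s - 27).
Divide through and combine into a single rational function.

Y(s) = (4*s^3 - 27*s^2 + 64*s - 428)/(s^4 - 6*s^3 + 10*s^2 - 96*s - 96)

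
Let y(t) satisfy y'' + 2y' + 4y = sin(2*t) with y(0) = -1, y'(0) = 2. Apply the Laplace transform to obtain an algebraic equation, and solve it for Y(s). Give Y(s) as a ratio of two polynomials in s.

Take the Laplace transform of both sides.
The derivative rules (L{y''} = s^2 Y - s·y(0) - y'(0) and L{y'} = sY - y(0), with y(0) = -1, y'(0) = 2) turn the left side into (s^2 + 2*s + 4)Y - (-s).
The right side is L{sin(2*t)} = 2/(s^2 + 4).
So (s^2 + 2*s + 4)Y = 2/(s^2 + 4) + (-s).
Isolate Y and clear denominators.

Y(s) = (-s^3 - 4*s + 2)/(s^4 + 2*s^3 + 8*s^2 + 8*s + 16)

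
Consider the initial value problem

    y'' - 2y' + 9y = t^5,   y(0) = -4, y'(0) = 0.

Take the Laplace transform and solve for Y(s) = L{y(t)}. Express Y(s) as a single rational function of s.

Transform both sides with L{·}.
With L{y''} = s^2 Y - s·y(0) - y'(0) and L{y'} = sY - y(0), with y(0) = -4, y'(0) = 0: the LHS transforms to (s^2 - 2*s + 9)Y - (-4*s + 8).
The right side is L{t^5} = 120/s^6.
So (s^2 - 2*s + 9)Y = 120/s^6 + (-4*s + 8).
Isolate Y and clear denominators.

Y(s) = (-4*s^7 + 8*s^6 + 120)/(s^8 - 2*s^7 + 9*s^6)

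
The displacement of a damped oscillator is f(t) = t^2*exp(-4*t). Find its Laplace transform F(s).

F(s) = 2/(s + 4)^3

L{e^(-4t)} = 1/(s + 4).
Then apply L{t^2·g(t)} = (-1)^2 d^2/ds^2[G(s)] with G(s) = 1/(s + 4):
differentiating 2 times and applying the sign gives 2/(s + 4)^3.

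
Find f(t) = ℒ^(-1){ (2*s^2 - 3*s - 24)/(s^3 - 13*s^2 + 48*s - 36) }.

Factor the denominator: s^3 - 13*s^2 + 48*s - 36 = (s - 6)^2*(s - 1).
Partial fraction decomposition gives [3/(s - 6)] + [6/(s - 6)^2] + [-1/(s - 1)].
Invert each term: 3/(s - 6) ↔ 3e^(6t); 6/(s - 6)^2 ↔ 6t·e^(6t); -1/(s - 1) ↔ -e^(t).

f(t) = 6*t*exp(6*t) + 3*exp(6*t) - exp(t)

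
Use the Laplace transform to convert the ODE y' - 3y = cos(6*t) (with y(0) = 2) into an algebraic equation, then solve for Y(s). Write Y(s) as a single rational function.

Laplace-transform each side.
With L{y'} = sY - y(0) = sY - 2: the LHS transforms to (s - 3)Y - (2).
The right side is L{cos(6*t)} = s/(s^2 + 36).
So (s - 3)Y = s/(s^2 + 36) + (2).
Isolate Y and clear denominators.

Y(s) = (2*s^2 + s + 72)/(s^3 - 3*s^2 + 36*s - 108)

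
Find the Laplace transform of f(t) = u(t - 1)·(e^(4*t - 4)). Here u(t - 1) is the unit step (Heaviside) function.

By the second shifting theorem, L{u(t - c)·g(t - c)} = e^(-cs)·G(s) with c = 1 and G(s) = L{g(t)}.
L{e^(4t)} = 1/(s - 4).

exp(-s)/(s - 4)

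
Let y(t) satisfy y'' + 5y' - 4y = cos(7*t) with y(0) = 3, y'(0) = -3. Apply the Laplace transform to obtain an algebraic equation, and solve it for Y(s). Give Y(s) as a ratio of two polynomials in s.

Take the Laplace transform of both sides.
With L{y''} = s^2 Y - s·y(0) - y'(0) and L{y'} = sY - y(0), with y(0) = 3, y'(0) = -3: the LHS transforms to (s^2 + 5*s - 4)Y - (3*s + 12).
The right side is L{cos(7*t)} = s/(s^2 + 49).
So (s^2 + 5*s - 4)Y = s/(s^2 + 49) + (3*s + 12).
Solve for Y(s) and write it as one ratio of polynomials.

Y(s) = (3*s^3 + 12*s^2 + 148*s + 588)/(s^4 + 5*s^3 + 45*s^2 + 245*s - 196)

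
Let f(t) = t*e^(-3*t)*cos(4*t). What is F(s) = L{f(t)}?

L{cos(4t)} = s/(s^2 + 16).
Multiplying by e^(-3t) shifts s → s + 3, so L{e^(-3*t)*cos(4*t)} = (s + 3)/((s + 3)^2 + 16).
Then apply L{t·g(t)} = -d/ds[G(s)] with G(s) = (s + 3)/((s + 3)^2 + 16):
differentiating 1 time and applying the sign gives (s - 1)*(s + 7)/(s^2 + 6*s + 25)^2.

F(s) = (s - 1)*(s + 7)/(s^2 + 6*s + 25)^2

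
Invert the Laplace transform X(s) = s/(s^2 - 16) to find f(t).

f(t) = cosh(4*t)

Since L{cosh(4t)} = s/(s^2 - 16), the inverse is cosh(4*t).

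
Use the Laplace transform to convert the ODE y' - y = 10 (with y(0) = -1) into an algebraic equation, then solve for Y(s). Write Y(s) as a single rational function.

Y(s) = (-s + 10)/(s^2 - s)

Laplace-transform each side.
With L{y'} = sY - y(0) = sY - (-1): the LHS transforms to (s - 1)Y - (-1).
The right side is L{10} = 10/s.
So (s - 1)Y = 10/s + (-1).
Solve for Y(s) and write it as one ratio of polynomials.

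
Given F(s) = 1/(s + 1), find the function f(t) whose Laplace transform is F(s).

Since L{e^(-t)} = 1/(s + 1), the inverse is e^(-t).

f(t) = exp(-t)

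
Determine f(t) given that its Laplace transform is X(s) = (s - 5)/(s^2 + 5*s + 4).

f(t) = -2*exp(-t) + 3*exp(-4*t)

Factor the denominator: s^2 + 5*s + 4 = (s + 1)*(s + 4).
Partial fraction decomposition gives [3/(s + 4)] + [-2/(s + 1)].
Invert each term: 3/(s + 4) ↔ 3e^(-4t); -2/(s + 1) ↔ -2e^(-t).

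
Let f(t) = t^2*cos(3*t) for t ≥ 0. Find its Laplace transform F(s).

F(s) = 2*s*(s^2 - 27)/(s^2 + 9)^3

L{cos(3t)} = s/(s^2 + 9).
Then apply L{t^2·g(t)} = (-1)^2 d^2/ds^2[G(s)] with G(s) = s/(s^2 + 9):
differentiating 2 times and applying the sign gives 2*s*(s^2 - 27)/(s^2 + 9)^3.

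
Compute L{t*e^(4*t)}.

L{e^(4t)} = 1/(s - 4).
Then apply L{t·g(t)} = -d/ds[G(s)] with G(s) = 1/(s - 4):
differentiating 1 time and applying the sign gives (s - 4)^(-2).

(s - 4)^(-2)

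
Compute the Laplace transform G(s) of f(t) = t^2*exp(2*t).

L{e^(2t)} = 1/(s - 2).
Then apply L{t^2·g(t)} = (-1)^2 d^2/ds^2[H(s)] with H(s) = 1/(s - 2):
differentiating 2 times and applying the sign gives 2/(s - 2)^3.

G(s) = 2/(s - 2)^3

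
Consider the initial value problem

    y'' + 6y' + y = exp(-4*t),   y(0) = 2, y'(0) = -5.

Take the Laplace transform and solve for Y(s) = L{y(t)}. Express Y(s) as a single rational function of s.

Y(s) = (2*s^2 + 15*s + 29)/(s^3 + 10*s^2 + 25*s + 4)

Apply the Laplace transform to the equation.
Using L{y''} = s^2 Y - s·y(0) - y'(0) and L{y'} = sY - y(0), with y(0) = 2, y'(0) = -5, the left side becomes (s^2 + 6*s + 1)Y - (2*s + 7).
The right side is L{exp(-4*t)} = 1/(s + 4).
So (s^2 + 6*s + 1)Y = 1/(s + 4) + (2*s + 7).
Solve for Y(s) and write it as one ratio of polynomials.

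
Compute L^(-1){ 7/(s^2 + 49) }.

sin(7*t)

Since L{sin(7t)} = 7/(s^2 + 49), the inverse is sin(7*t).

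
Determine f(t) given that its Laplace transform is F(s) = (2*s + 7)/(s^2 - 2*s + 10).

f(t) = 3*exp(t)*sin(3*t) + 2*exp(t)*cos(3*t)

Complete the square in the denominator: s^2 - 2*s + 10 = (s - 1)^2 + 3^2.
Split the numerator to match: 2*s + 7 = 2·(s - 1) + 3·3.
Invert each term: 2·(s - 1)/((s - 1)^2 + 9) ↔ 2e^(t)cos(3t); 3·3/((s - 1)^2 + 9) ↔ 3e^(t)sin(3t).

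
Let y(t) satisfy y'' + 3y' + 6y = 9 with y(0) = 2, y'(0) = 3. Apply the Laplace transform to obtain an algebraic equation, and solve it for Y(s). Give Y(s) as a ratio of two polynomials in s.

Y(s) = (2*s^2 + 9*s + 9)/(s^3 + 3*s^2 + 6*s)

Laplace-transform each side.
The derivative rules (L{y''} = s^2 Y - s·y(0) - y'(0) and L{y'} = sY - y(0), with y(0) = 2, y'(0) = 3) turn the left side into (s^2 + 3*s + 6)Y - (2*s + 9).
The right side is L{9} = 9/s.
So (s^2 + 3*s + 6)Y = 9/s + (2*s + 9).
Divide through and combine into a single rational function.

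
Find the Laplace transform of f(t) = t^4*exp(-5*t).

24/(s + 5)^5

L{t^4} = 4!/s^5 = 24/s^5.
By the first shifting theorem, multiplying by e^(-5t) replaces s with s + 5.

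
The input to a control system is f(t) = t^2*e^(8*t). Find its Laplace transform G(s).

G(s) = 2/(s - 8)^3

L{e^(8t)} = 1/(s - 8).
Then apply L{t^2·g(t)} = (-1)^2 d^2/ds^2[H(s)] with H(s) = 1/(s - 8):
differentiating 2 times and applying the sign gives 2/(s - 8)^3.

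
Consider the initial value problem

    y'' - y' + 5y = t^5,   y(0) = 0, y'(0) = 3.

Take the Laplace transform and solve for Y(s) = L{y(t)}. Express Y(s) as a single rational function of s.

Apply the Laplace transform to the equation.
With L{y''} = s^2 Y - s·y(0) - y'(0) and L{y'} = sY - y(0), with y(0) = 0, y'(0) = 3: the LHS transforms to (s^2 - s + 5)Y - (3).
The right side is L{t^5} = 120/s^6.
So (s^2 - s + 5)Y = 120/s^6 + (3).
Divide through and combine into a single rational function.

Y(s) = (3*s^6 + 120)/(s^8 - s^7 + 5*s^6)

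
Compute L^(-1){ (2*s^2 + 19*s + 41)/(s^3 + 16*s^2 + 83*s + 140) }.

Factor the denominator: s^3 + 16*s^2 + 83*s + 140 = (s + 4)*(s + 5)*(s + 7).
Partial fraction decomposition gives [1/(s + 7)] + [2/(s + 5)] + [-1/(s + 4)].
Invert each term: 1/(s + 7) ↔ e^(-7t); 2/(s + 5) ↔ 2e^(-5t); -1/(s + 4) ↔ -e^(-4t).

-exp(-4*t) + 2*exp(-5*t) + exp(-7*t)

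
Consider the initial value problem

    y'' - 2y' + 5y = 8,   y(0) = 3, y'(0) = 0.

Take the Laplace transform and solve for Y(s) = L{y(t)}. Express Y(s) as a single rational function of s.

Y(s) = (3*s^2 - 6*s + 8)/(s^3 - 2*s^2 + 5*s)

Apply the Laplace transform to the equation.
The derivative rules (L{y''} = s^2 Y - s·y(0) - y'(0) and L{y'} = sY - y(0), with y(0) = 3, y'(0) = 0) turn the left side into (s^2 - 2*s + 5)Y - (3*s - 6).
The right side is L{8} = 8/s.
So (s^2 - 2*s + 5)Y = 8/s + (3*s - 6).
Divide through and combine into a single rational function.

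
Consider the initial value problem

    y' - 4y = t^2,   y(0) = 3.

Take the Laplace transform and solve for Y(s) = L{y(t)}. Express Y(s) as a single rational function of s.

Y(s) = (3*s^3 + 2)/(s^4 - 4*s^3)

Transform both sides with L{·}.
With L{y'} = sY - y(0) = sY - 3: the LHS transforms to (s - 4)Y - (3).
The right side is L{t^2} = 2/s^3.
So (s - 4)Y = 2/s^3 + (3).
Solve for Y(s) and write it as one ratio of polynomials.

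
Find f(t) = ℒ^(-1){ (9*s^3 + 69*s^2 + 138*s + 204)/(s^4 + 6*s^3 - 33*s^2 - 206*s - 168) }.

Factor the denominator: s^4 + 6*s^3 - 33*s^2 - 206*s - 168 = (s - 6)*(s + 1)*(s + 4)*(s + 7).
Partial fraction decomposition gives [6/(s - 6)] + [2/(s + 7)] + [2/(s + 4)] + [-1/(s + 1)].
Invert each term: 6/(s - 6) ↔ 6e^(6t); 2/(s + 7) ↔ 2e^(-7t); 2/(s + 4) ↔ 2e^(-4t); -1/(s + 1) ↔ -e^(-t).

f(t) = 6*exp(6*t) - exp(-t) + 2*exp(-4*t) + 2*exp(-7*t)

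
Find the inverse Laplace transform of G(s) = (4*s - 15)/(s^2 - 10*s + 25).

Factor the denominator: s^2 - 10*s + 25 = (s - 5)^2.
Partial fraction decomposition gives [4/(s - 5)] + [5/(s - 5)^2].
Invert each term: 4/(s - 5) ↔ 4e^(5t); 5/(s - 5)^2 ↔ 5t·e^(5t).

5*t*exp(5*t) + 4*exp(5*t)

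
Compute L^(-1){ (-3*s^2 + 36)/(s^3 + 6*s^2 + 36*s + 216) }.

2*sin(6*t) - 2*cos(6*t) - exp(-6*t)

Factor the denominator: s^3 + 6*s^2 + 36*s + 216 = (s + 6)*(s^2 + 36).
Partial fraction decomposition gives [-1/(s + 6)] + [-2*s/(s^2 + 36)] + [12/(s^2 + 36)].
Invert each term: -1/(s + 6) ↔ -e^(-6t); -2·s/(s^2 + 36) ↔ -2cos(6t); 2·6/(s^2 + 36) ↔ 2sin(6t).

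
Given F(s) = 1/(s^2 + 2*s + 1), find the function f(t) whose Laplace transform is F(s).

f(t) = t*exp(-t)

Rewrite the denominator: s^2 + 2*s + 1 = (s + 1)^2.
The form in (s + 1) signals a first-shifting-theorem factor e^(-t).
Since L{t} = 1!/s^2 = 1/s^2, the inverse is t*e^(-t).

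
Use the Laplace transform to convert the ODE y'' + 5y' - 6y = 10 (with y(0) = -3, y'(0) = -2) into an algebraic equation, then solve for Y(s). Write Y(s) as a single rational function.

Y(s) = (-3*s^2 - 17*s + 10)/(s^3 + 5*s^2 - 6*s)

Transform both sides with L{·}.
The derivative rules (L{y''} = s^2 Y - s·y(0) - y'(0) and L{y'} = sY - y(0), with y(0) = -3, y'(0) = -2) turn the left side into (s^2 + 5*s - 6)Y - (-3*s - 17).
The right side is L{10} = 10/s.
So (s^2 + 5*s - 6)Y = 10/s + (-3*s - 17).
Divide through and combine into a single rational function.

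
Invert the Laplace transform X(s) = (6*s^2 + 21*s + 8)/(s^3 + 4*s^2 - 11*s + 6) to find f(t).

f(t) = 5*t*exp(t) + 4*exp(t) + 2*exp(-6*t)

Factor the denominator: s^3 + 4*s^2 - 11*s + 6 = (s - 1)^2*(s + 6).
Partial fraction decomposition gives [4/(s - 1)] + [5/(s - 1)^2] + [2/(s + 6)].
Invert each term: 4/(s - 1) ↔ 4e^(t); 5/(s - 1)^2 ↔ 5t·e^(t); 2/(s + 6) ↔ 2e^(-6t).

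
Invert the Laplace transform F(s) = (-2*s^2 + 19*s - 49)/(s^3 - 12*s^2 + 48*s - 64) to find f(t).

f(t) = -5*t^2*exp(4*t)/2 + 3*t*exp(4*t) - 2*exp(4*t)

Factor the denominator: s^3 - 12*s^2 + 48*s - 64 = (s - 4)^3.
Partial fraction decomposition gives [-2/(s - 4)] + [3/(s - 4)^2] + [-5/(s - 4)^3].
Invert each term: -2/(s - 4) ↔ -2e^(4t); 3/(s - 4)^2 ↔ 3t·e^(4t); -5/(s - 4)^3 ↔ (-5/2)t^2·e^(4t).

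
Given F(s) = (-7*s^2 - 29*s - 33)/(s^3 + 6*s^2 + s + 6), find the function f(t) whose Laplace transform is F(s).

Factor the denominator: s^3 + 6*s^2 + s + 6 = (s + 6)*(s^2 + 1).
Partial fraction decomposition gives [-3/(s + 6)] + [-4*s/(s^2 + 1)] + [-5/(s^2 + 1)].
Invert each term: -3/(s + 6) ↔ -3e^(-6t); -4·s/(s^2 + 1) ↔ -4cos(t); -5·1/(s^2 + 1) ↔ -5sin(t).

f(t) = -5*sin(t) - 4*cos(t) - 3*exp(-6*t)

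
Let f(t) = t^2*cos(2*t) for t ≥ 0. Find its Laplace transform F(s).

L{cos(2t)} = s/(s^2 + 4).
Then apply L{t^2·g(t)} = (-1)^2 d^2/ds^2[G(s)] with G(s) = s/(s^2 + 4):
differentiating 2 times and applying the sign gives 2*s*(s^2 - 12)/(s^2 + 4)^3.

F(s) = 2*s*(s^2 - 12)/(s^2 + 4)^3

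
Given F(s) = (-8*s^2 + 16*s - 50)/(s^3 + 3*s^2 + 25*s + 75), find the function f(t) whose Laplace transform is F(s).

Factor the denominator: s^3 + 3*s^2 + 25*s + 75 = (s + 3)*(s^2 + 25).
Partial fraction decomposition gives [-5/(s + 3)] + [-3*s/(s^2 + 25)] + [25/(s^2 + 25)].
Invert each term: -5/(s + 3) ↔ -5e^(-3t); -3·s/(s^2 + 25) ↔ -3cos(5t); 5·5/(s^2 + 25) ↔ 5sin(5t).

f(t) = 5*sin(5*t) - 3*cos(5*t) - 5*exp(-3*t)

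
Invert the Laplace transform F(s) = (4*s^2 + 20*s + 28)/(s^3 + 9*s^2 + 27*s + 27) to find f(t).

f(t) = 2*t^2*exp(-3*t) - 4*t*exp(-3*t) + 4*exp(-3*t)

Factor the denominator: s^3 + 9*s^2 + 27*s + 27 = (s + 3)^3.
Partial fraction decomposition gives [4/(s + 3)] + [-4/(s + 3)^2] + [4/(s + 3)^3].
Invert each term: 4/(s + 3) ↔ 4e^(-3t); -4/(s + 3)^2 ↔ -4t·e^(-3t); 4/(s + 3)^3 ↔ (2)t^2·e^(-3t).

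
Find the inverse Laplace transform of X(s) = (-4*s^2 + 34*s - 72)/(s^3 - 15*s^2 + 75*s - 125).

Factor the denominator: s^3 - 15*s^2 + 75*s - 125 = (s - 5)^3.
Partial fraction decomposition gives [-4/(s - 5)] + [-6/(s - 5)^2] + [-2/(s - 5)^3].
Invert each term: -4/(s - 5) ↔ -4e^(5t); -6/(s - 5)^2 ↔ -6t·e^(5t); -2/(s - 5)^3 ↔ (-1)t^2·e^(5t).

-t^2*exp(5*t) - 6*t*exp(5*t) - 4*exp(5*t)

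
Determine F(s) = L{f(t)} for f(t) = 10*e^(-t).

F(s) = 10/(s + 1)

L{10} = 10/s.
By the first shifting theorem, multiplying by e^(-t) replaces s with s + 1.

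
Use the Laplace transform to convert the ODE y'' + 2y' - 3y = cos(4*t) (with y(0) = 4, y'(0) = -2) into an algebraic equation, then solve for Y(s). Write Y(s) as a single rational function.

Y(s) = (4*s^3 + 6*s^2 + 65*s + 96)/(s^4 + 2*s^3 + 13*s^2 + 32*s - 48)

Transform both sides with L{·}.
With L{y''} = s^2 Y - s·y(0) - y'(0) and L{y'} = sY - y(0), with y(0) = 4, y'(0) = -2: the LHS transforms to (s^2 + 2*s - 3)Y - (4*s + 6).
The right side is L{cos(4*t)} = s/(s^2 + 16).
So (s^2 + 2*s - 3)Y = s/(s^2 + 16) + (4*s + 6).
Solve for Y(s) and write it as one ratio of polynomials.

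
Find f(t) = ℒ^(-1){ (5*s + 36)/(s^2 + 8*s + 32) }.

f(t) = 4*exp(-4*t)*sin(4*t) + 5*exp(-4*t)*cos(4*t)

Complete the square in the denominator: s^2 + 8*s + 32 = (s + 4)^2 + 4^2.
Split the numerator to match: 5*s + 36 = 5·(s + 4) + 4·4.
Invert each term: 5·(s + 4)/((s + 4)^2 + 16) ↔ 5e^(-4t)cos(4t); 4·4/((s + 4)^2 + 16) ↔ 4e^(-4t)sin(4t).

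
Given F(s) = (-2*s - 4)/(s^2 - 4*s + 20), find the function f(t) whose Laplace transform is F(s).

Complete the square in the denominator: s^2 - 4*s + 20 = (s - 2)^2 + 4^2.
Split the numerator to match: -2*s - 4 = -2·(s - 2) - 2·4.
Invert each term: -2·(s - 2)/((s - 2)^2 + 16) ↔ -2e^(2t)cos(4t); -2·4/((s - 2)^2 + 16) ↔ -2e^(2t)sin(4t).

f(t) = -2*exp(2*t)*sin(4*t) - 2*exp(2*t)*cos(4*t)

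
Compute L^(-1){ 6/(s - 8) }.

Since L{e^(8t)} = 1/(s - 8), the inverse is e^(8*t), scaled by 6.

6*exp(8*t)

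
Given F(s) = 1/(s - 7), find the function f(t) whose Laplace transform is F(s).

f(t) = exp(7*t)

Since L{e^(7t)} = 1/(s - 7), the inverse is e^(7*t).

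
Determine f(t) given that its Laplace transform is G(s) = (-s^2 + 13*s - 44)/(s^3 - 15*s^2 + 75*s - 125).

f(t) = -2*t^2*exp(5*t) + 3*t*exp(5*t) - exp(5*t)

Factor the denominator: s^3 - 15*s^2 + 75*s - 125 = (s - 5)^3.
Partial fraction decomposition gives [-1/(s - 5)] + [3/(s - 5)^2] + [-4/(s - 5)^3].
Invert each term: -1/(s - 5) ↔ -e^(5t); 3/(s - 5)^2 ↔ 3t·e^(5t); -4/(s - 5)^3 ↔ (-2)t^2·e^(5t).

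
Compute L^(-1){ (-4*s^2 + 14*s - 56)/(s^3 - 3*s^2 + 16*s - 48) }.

-2*exp(3*t) + 2*sin(4*t) - 2*cos(4*t)

Factor the denominator: s^3 - 3*s^2 + 16*s - 48 = (s - 3)*(s^2 + 16).
Partial fraction decomposition gives [-2/(s - 3)] + [-2*s/(s^2 + 16)] + [8/(s^2 + 16)].
Invert each term: -2/(s - 3) ↔ -2e^(3t); -2·s/(s^2 + 16) ↔ -2cos(4t); 2·4/(s^2 + 16) ↔ 2sin(4t).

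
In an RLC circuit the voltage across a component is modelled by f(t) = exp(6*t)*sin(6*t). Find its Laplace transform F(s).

F(s) = 6/((s - 6)^2 + 36)

L{sin(6t)} = 6/(s^2 + 36).
By the first shifting theorem, multiplying by e^(6t) replaces s with s - 6.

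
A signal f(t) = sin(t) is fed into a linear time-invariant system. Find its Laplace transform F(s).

L{sin(t)} = 1/(s^2 + 1).

F(s) = 1/(s^2 + 1)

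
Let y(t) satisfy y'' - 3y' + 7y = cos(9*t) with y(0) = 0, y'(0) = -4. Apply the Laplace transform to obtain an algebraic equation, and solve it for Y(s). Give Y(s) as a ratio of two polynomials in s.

Y(s) = (-4*s^2 + s - 324)/(s^4 - 3*s^3 + 88*s^2 - 243*s + 567)

Take the Laplace transform of both sides.
With L{y''} = s^2 Y - s·y(0) - y'(0) and L{y'} = sY - y(0), with y(0) = 0, y'(0) = -4: the LHS transforms to (s^2 - 3*s + 7)Y - (-4).
The right side is L{cos(9*t)} = s/(s^2 + 81).
So (s^2 - 3*s + 7)Y = s/(s^2 + 81) + (-4).
Isolate Y and clear denominators.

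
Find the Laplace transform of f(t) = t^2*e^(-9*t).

L{e^(-9t)} = 1/(s + 9).
Then apply L{t^2·g(t)} = (-1)^2 d^2/ds^2[G(s)] with G(s) = 1/(s + 9):
differentiating 2 times and applying the sign gives 2/(s + 9)^3.

2/(s + 9)^3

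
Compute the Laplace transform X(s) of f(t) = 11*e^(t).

L{11} = 11/s.
By the first shifting theorem, multiplying by e^(t) replaces s with s - 1.

X(s) = 11/(s - 1)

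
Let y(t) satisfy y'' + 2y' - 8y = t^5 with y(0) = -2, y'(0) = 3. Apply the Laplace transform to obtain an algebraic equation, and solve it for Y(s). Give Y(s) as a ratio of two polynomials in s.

Y(s) = (-2*s^7 - s^6 + 120)/(s^8 + 2*s^7 - 8*s^6)

Transform both sides with L{·}.
Using L{y''} = s^2 Y - s·y(0) - y'(0) and L{y'} = sY - y(0), with y(0) = -2, y'(0) = 3, the left side becomes (s^2 + 2*s - 8)Y - (-2*s - 1).
The right side is L{t^5} = 120/s^6.
So (s^2 + 2*s - 8)Y = 120/s^6 + (-2*s - 1).
Divide through and combine into a single rational function.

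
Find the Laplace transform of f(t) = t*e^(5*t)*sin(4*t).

8*(s - 5)/(s^2 - 10*s + 41)^2

L{sin(4t)} = 4/(s^2 + 16).
Multiplying by e^(5t) shifts s → s - 5, so L{e^(5*t)*sin(4*t)} = 4/((s - 5)^2 + 16).
Then apply L{t·g(t)} = -d/ds[H(s)] with H(s) = 4/((s - 5)^2 + 16):
differentiating 1 time and applying the sign gives 8*(s - 5)/(s^2 - 10*s + 41)^2.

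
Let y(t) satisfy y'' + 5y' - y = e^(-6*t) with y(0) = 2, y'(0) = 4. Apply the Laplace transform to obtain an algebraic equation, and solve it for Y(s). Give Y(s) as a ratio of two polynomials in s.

Take the Laplace transform of both sides.
With L{y''} = s^2 Y - s·y(0) - y'(0) and L{y'} = sY - y(0), with y(0) = 2, y'(0) = 4: the LHS transforms to (s^2 + 5*s - 1)Y - (2*s + 14).
The right side is L{e^(-6*t)} = 1/(s + 6).
So (s^2 + 5*s - 1)Y = 1/(s + 6) + (2*s + 14).
Solve for Y(s) and write it as one ratio of polynomials.

Y(s) = (2*s^2 + 26*s + 85)/(s^3 + 11*s^2 + 29*s - 6)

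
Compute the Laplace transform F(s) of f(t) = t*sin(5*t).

F(s) = 10*s/(s^2 + 25)^2

L{sin(5t)} = 5/(s^2 + 25).
Then apply L{t·g(t)} = -d/ds[G(s)] with G(s) = 5/(s^2 + 25):
differentiating 1 time and applying the sign gives 10*s/(s^2 + 25)^2.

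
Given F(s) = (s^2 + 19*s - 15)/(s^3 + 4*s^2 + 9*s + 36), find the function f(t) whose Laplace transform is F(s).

Factor the denominator: s^3 + 4*s^2 + 9*s + 36 = (s + 4)*(s^2 + 9).
Partial fraction decomposition gives [-3/(s + 4)] + [4*s/(s^2 + 9)] + [3/(s^2 + 9)].
Invert each term: -3/(s + 4) ↔ -3e^(-4t); 4·s/(s^2 + 9) ↔ 4cos(3t); 1·3/(s^2 + 9) ↔ sin(3t).

f(t) = sin(3*t) + 4*cos(3*t) - 3*exp(-4*t)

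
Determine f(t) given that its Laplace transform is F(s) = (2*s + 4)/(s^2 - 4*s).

Factor the denominator: s^2 - 4*s = s*(s - 4).
Partial fraction decomposition gives [-1/s] + [3/(s - 4)].
Invert each term: -1/(s - 0) ↔ -e^(0t); 3/(s - 4) ↔ 3e^(4t).

f(t) = 3*exp(4*t) - 1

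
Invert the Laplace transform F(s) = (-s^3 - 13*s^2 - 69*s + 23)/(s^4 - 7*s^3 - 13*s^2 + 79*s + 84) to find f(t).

Factor the denominator: s^4 - 7*s^3 - 13*s^2 + 79*s + 84 = (s - 7)*(s - 4)*(s + 1)*(s + 3).
Partial fraction decomposition gives [-6/(s - 7)] + [1/(s + 1)] + [5/(s - 4)] + [-1/(s + 3)].
Invert each term: -6/(s - 7) ↔ -6e^(7t); 1/(s + 1) ↔ e^(-t); 5/(s - 4) ↔ 5e^(4t); -1/(s + 3) ↔ -e^(-3t).

f(t) = -6*exp(7*t) + 5*exp(4*t) + exp(-t) - exp(-3*t)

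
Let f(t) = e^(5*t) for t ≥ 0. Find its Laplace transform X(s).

X(s) = 1/(s - 5)

L{e^(5t)} = 1/(s - 5).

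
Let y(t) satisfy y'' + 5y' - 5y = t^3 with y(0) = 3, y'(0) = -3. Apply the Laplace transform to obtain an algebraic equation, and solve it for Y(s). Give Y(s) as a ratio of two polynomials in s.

Y(s) = (3*s^5 + 12*s^4 + 6)/(s^6 + 5*s^5 - 5*s^4)

Take the Laplace transform of both sides.
The derivative rules (L{y''} = s^2 Y - s·y(0) - y'(0) and L{y'} = sY - y(0), with y(0) = 3, y'(0) = -3) turn the left side into (s^2 + 5*s - 5)Y - (3*s + 12).
The right side is L{t^3} = 6/s^4.
So (s^2 + 5*s - 5)Y = 6/s^4 + (3*s + 12).
Isolate Y and clear denominators.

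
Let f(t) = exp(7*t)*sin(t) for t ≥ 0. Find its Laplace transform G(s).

L{sin(t)} = 1/(s^2 + 1).
By the first shifting theorem, multiplying by e^(7t) replaces s with s - 7.

G(s) = 1/((s - 7)^2 + 1)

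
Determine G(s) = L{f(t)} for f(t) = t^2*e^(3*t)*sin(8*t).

G(s) = 16*(3*s^2 - 18*s - 37)/(s^2 - 6*s + 73)^3

L{sin(8t)} = 8/(s^2 + 64).
Multiplying by e^(3t) shifts s → s - 3, so L{e^(3*t)*sin(8*t)} = 8/((s - 3)^2 + 64).
Then apply L{t^2·g(t)} = (-1)^2 d^2/ds^2[H(s)] with H(s) = 8/((s - 3)^2 + 64):
differentiating 2 times and applying the sign gives 16*(3*s^2 - 18*s - 37)/(s^2 - 6*s + 73)^3.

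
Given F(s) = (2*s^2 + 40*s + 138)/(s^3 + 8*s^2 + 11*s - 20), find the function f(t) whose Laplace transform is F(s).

f(t) = 6*exp(t) - 2*exp(-4*t) - 2*exp(-5*t)

Factor the denominator: s^3 + 8*s^2 + 11*s - 20 = (s - 1)*(s + 4)*(s + 5).
Partial fraction decomposition gives [6/(s - 1)] + [-2/(s + 4)] + [-2/(s + 5)].
Invert each term: 6/(s - 1) ↔ 6e^(t); -2/(s + 4) ↔ -2e^(-4t); -2/(s + 5) ↔ -2e^(-5t).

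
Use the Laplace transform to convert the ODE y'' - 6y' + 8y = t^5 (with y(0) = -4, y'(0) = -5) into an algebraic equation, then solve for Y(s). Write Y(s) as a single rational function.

Take the Laplace transform of both sides.
With L{y''} = s^2 Y - s·y(0) - y'(0) and L{y'} = sY - y(0), with y(0) = -4, y'(0) = -5: the LHS transforms to (s^2 - 6*s + 8)Y - (-4*s + 19).
The right side is L{t^5} = 120/s^6.
So (s^2 - 6*s + 8)Y = 120/s^6 + (-4*s + 19).
Isolate Y and clear denominators.

Y(s) = (-4*s^7 + 19*s^6 + 120)/(s^8 - 6*s^7 + 8*s^6)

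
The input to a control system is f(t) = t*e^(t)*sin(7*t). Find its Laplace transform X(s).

L{sin(7t)} = 7/(s^2 + 49).
Multiplying by e^(t) shifts s → s - 1, so L{e^(t)*sin(7*t)} = 7/((s - 1)^2 + 49).
Then apply L{t·g(t)} = -d/ds[G(s)] with G(s) = 7/((s - 1)^2 + 49):
differentiating 1 time and applying the sign gives 14*(s - 1)/(s^2 - 2*s + 50)^2.

X(s) = 14*(s - 1)/(s^2 - 2*s + 50)^2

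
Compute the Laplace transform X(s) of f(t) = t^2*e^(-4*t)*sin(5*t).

X(s) = 10*(3*s^2 + 24*s + 23)/(s^2 + 8*s + 41)^3

L{sin(5t)} = 5/(s^2 + 25).
Multiplying by e^(-4t) shifts s → s + 4, so L{e^(-4*t)*sin(5*t)} = 5/((s + 4)^2 + 25).
Then apply L{t^2·g(t)} = (-1)^2 d^2/ds^2[G(s)] with G(s) = 5/((s + 4)^2 + 25):
differentiating 2 times and applying the sign gives 10*(3*s^2 + 24*s + 23)/(s^2 + 8*s + 41)^3.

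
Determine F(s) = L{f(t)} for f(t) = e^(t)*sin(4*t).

L{sin(4t)} = 4/(s^2 + 16).
By the first shifting theorem, multiplying by e^(t) replaces s with s - 1.

F(s) = 4/((s - 1)^2 + 16)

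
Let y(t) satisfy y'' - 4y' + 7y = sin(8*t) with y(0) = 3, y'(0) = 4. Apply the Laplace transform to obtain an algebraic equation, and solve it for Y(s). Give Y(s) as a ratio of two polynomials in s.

Y(s) = (3*s^3 - 8*s^2 + 192*s - 504)/(s^4 - 4*s^3 + 71*s^2 - 256*s + 448)

Take the Laplace transform of both sides.
Using L{y''} = s^2 Y - s·y(0) - y'(0) and L{y'} = sY - y(0), with y(0) = 3, y'(0) = 4, the left side becomes (s^2 - 4*s + 7)Y - (3*s - 8).
The right side is L{sin(8*t)} = 8/(s^2 + 64).
So (s^2 - 4*s + 7)Y = 8/(s^2 + 64) + (3*s - 8).
Solve for Y(s) and write it as one ratio of polynomials.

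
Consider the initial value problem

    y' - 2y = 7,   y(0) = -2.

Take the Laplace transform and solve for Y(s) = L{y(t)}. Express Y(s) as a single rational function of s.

Y(s) = (-2*s + 7)/(s^2 - 2*s)

Transform both sides with L{·}.
The derivative rules (L{y'} = sY - y(0) = sY - (-2)) turn the left side into (s - 2)Y - (-2).
The right side is L{7} = 7/s.
So (s - 2)Y = 7/s + (-2).
Solve for Y(s) and write it as one ratio of polynomials.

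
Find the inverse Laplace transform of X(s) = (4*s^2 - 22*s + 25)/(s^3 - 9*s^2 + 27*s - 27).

-5*t^2*exp(3*t)/2 + 2*t*exp(3*t) + 4*exp(3*t)

Factor the denominator: s^3 - 9*s^2 + 27*s - 27 = (s - 3)^3.
Partial fraction decomposition gives [4/(s - 3)] + [2/(s - 3)^2] + [-5/(s - 3)^3].
Invert each term: 4/(s - 3) ↔ 4e^(3t); 2/(s - 3)^2 ↔ 2t·e^(3t); -5/(s - 3)^3 ↔ (-5/2)t^2·e^(3t).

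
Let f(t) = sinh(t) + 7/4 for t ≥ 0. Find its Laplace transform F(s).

F(s) = 1/(s^2 - 1) + 7/(4*s)

The transform is linear, so treat each term independently.
L{sinh(t)} = 1/(s^2 - 1); L{7/4} = (7/4)/s.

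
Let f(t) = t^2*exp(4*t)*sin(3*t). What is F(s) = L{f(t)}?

F(s) = 18*(s^2 - 8*s + 13)/(s^2 - 8*s + 25)^3

L{sin(3t)} = 3/(s^2 + 9).
Multiplying by e^(4t) shifts s → s - 4, so L{exp(4*t)*sin(3*t)} = 3/((s - 4)^2 + 9).
Then apply L{t^2·g(t)} = (-1)^2 d^2/ds^2[G(s)] with G(s) = 3/((s - 4)^2 + 9):
differentiating 2 times and applying the sign gives 18*(s^2 - 8*s + 13)/(s^2 - 8*s + 25)^3.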